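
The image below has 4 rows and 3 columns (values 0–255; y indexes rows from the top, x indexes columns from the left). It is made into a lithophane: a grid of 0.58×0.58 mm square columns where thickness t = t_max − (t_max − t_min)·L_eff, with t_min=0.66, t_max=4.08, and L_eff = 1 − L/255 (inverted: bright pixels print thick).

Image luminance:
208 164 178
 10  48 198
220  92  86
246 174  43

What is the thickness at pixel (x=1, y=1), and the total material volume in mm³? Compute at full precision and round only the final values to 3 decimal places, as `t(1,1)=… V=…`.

span = t_max - t_min = 4.08 - 0.66 = 3.420
L(1,1) = 48, L_eff = 1 - 48/255 = 0.811765 (inverted)
t(1,1) = 4.08 - 3.420·0.811765 = 1.304
Σt over all 4·3 pixels = 128679/4250 ≈ 30.2774118
V = pitch²·Σt = 0.58²·128679/4250 = 10.185

t(1,1)=1.304 V=10.185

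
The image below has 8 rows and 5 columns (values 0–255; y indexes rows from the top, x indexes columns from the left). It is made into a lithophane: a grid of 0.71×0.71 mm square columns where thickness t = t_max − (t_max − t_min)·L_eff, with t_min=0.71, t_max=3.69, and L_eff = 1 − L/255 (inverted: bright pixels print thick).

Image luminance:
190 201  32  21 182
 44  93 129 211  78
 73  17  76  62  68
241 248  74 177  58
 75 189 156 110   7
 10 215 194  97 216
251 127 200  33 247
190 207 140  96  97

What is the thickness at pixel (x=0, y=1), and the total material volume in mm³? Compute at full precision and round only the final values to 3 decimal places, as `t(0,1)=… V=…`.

t(0,1)=1.224 V=44.549

span = t_max - t_min = 3.69 - 0.71 = 2.980
L(0,1) = 44, L_eff = 1 - 44/255 = 0.827451 (inverted)
t(0,1) = 3.69 - 2.980·0.827451 = 1.224
Σt over all 8·5 pixels = 563384/6375 ≈ 88.3739608
V = pitch²·Σt = 0.71²·563384/6375 = 44.549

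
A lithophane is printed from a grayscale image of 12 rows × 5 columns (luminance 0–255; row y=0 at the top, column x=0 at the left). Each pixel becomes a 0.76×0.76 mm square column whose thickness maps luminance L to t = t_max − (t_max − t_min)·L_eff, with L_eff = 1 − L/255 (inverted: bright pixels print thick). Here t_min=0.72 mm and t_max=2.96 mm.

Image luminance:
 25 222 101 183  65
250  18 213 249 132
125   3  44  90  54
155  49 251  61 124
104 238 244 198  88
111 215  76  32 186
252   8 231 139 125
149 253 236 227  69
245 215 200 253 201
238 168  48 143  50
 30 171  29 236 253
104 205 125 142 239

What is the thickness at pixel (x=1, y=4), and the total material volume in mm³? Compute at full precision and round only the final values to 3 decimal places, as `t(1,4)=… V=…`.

span = t_max - t_min = 2.96 - 0.72 = 2.240
L(1,4) = 238, L_eff = 1 - 238/255 = 0.066667 (inverted)
t(1,4) = 2.96 - 2.240·0.066667 = 2.811
Σt over all 12·5 pixels = 154648/1275 ≈ 121.2925490
V = pitch²·Σt = 0.76²·154648/1275 = 70.059

t(1,4)=2.811 V=70.059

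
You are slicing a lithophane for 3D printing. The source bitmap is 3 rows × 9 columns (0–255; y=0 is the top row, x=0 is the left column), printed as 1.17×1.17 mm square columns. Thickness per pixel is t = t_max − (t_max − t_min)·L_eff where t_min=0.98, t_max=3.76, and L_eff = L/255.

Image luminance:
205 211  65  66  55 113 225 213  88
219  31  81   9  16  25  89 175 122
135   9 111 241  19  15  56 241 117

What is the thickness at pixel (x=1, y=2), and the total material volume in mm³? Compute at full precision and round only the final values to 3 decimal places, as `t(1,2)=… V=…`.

span = t_max - t_min = 3.76 - 0.98 = 2.780
L(1,2) = 9, L_eff = 9/255 = 0.035294
t(1,2) = 3.76 - 2.780·0.035294 = 3.662
Σt over all 3·9 pixels = 147342/2125 ≈ 69.3374118
V = pitch²·Σt = 1.17²·147342/2125 = 94.916

t(1,2)=3.662 V=94.916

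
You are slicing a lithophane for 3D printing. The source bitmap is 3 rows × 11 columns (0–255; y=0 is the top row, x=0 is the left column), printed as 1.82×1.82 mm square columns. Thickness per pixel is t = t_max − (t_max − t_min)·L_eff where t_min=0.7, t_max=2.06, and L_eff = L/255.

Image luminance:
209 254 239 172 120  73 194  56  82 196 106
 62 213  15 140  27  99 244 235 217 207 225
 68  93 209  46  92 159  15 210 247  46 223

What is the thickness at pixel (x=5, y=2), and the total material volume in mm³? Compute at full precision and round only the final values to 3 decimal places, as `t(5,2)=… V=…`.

span = t_max - t_min = 2.06 - 0.7 = 1.360
L(5,2) = 159, L_eff = 159/255 = 0.623529
t(5,2) = 2.06 - 1.360·0.623529 = 1.212
Σt over all 3·11 pixels = 31813/750 ≈ 42.4173333
V = pitch²·Σt = 1.82²·31813/750 = 140.503

t(5,2)=1.212 V=140.503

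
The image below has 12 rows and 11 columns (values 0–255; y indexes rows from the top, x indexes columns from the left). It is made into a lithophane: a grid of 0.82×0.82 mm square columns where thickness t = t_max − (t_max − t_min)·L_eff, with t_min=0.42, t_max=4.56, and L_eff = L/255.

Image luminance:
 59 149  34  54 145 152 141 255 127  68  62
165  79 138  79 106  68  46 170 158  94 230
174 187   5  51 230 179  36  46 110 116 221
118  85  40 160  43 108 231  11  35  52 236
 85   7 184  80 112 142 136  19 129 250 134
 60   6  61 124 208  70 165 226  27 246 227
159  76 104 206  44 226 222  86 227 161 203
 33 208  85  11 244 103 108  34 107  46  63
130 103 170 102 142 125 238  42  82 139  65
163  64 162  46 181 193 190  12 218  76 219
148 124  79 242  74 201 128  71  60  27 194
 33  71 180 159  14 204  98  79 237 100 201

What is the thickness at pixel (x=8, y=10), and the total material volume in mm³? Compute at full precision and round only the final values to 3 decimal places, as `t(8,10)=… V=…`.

span = t_max - t_min = 4.56 - 0.42 = 4.140
L(8,10) = 60, L_eff = 60/255 = 0.235294
t(8,10) = 4.56 - 4.140·0.235294 = 3.586
Σt over all 12·11 pixels = 1447743/4250 ≈ 340.6454118
V = pitch²·Σt = 0.82²·1447743/4250 = 229.050

t(8,10)=3.586 V=229.050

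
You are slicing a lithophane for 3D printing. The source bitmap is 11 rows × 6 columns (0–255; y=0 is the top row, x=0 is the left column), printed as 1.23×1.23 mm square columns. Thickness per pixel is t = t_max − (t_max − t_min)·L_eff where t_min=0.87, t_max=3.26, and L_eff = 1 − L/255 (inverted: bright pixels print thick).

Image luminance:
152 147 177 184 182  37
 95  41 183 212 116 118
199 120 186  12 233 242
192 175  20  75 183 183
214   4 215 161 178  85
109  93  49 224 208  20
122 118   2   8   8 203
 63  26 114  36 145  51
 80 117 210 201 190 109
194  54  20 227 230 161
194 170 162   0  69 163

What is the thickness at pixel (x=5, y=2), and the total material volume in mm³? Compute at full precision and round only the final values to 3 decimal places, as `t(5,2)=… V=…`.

span = t_max - t_min = 3.26 - 0.87 = 2.390
L(5,2) = 242, L_eff = 1 - 242/255 = 0.050980 (inverted)
t(5,2) = 3.26 - 2.390·0.050980 = 3.138
Σt over all 11·6 pixels = 3488779/25500 ≈ 136.8148627
V = pitch²·Σt = 1.23²·3488779/25500 = 206.987

t(5,2)=3.138 V=206.987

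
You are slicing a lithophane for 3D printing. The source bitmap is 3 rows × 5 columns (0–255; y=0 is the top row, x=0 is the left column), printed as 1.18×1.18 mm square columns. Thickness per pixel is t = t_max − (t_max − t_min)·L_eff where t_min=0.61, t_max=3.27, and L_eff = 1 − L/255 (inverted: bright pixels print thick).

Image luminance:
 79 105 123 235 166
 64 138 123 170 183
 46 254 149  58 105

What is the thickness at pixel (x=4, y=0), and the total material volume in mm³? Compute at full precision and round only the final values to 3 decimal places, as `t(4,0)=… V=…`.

span = t_max - t_min = 3.27 - 0.61 = 2.660
L(4,0) = 166, L_eff = 1 - 166/255 = 0.349020 (inverted)
t(4,0) = 3.27 - 2.660·0.349020 = 2.342
Σt over all 3·5 pixels = 254931/8500 ≈ 29.9918824
V = pitch²·Σt = 1.18²·254931/8500 = 41.761

t(4,0)=2.342 V=41.761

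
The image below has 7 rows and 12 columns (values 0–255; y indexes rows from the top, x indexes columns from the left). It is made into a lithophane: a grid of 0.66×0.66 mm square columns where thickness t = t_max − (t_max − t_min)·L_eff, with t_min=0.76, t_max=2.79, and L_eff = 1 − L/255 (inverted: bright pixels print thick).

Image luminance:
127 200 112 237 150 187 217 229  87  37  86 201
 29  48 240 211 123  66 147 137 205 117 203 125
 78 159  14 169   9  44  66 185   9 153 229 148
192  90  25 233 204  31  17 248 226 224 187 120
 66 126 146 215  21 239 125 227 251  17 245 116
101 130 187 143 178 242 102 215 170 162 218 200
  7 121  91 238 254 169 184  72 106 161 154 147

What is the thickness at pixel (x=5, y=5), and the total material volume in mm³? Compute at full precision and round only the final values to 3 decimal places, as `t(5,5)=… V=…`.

t(5,5)=2.687 V=69.862

span = t_max - t_min = 2.79 - 0.76 = 2.030
L(5,5) = 242, L_eff = 1 - 242/255 = 0.050980 (inverted)
t(5,5) = 2.79 - 2.030·0.050980 = 2.687
Σt over all 7·12 pixels = 4089701/25500 ≈ 160.3804314
V = pitch²·Σt = 0.66²·4089701/25500 = 69.862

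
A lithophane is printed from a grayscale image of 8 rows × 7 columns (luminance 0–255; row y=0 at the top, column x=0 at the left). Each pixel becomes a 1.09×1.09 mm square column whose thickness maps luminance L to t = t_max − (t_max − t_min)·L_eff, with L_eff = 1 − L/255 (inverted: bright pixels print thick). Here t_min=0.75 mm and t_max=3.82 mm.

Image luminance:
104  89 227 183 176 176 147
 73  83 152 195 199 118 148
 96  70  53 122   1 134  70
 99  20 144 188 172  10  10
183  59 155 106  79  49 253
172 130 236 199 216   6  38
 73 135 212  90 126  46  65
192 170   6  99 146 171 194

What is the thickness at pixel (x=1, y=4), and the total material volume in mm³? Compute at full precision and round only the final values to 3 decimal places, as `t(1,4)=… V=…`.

span = t_max - t_min = 3.82 - 0.75 = 3.070
L(1,4) = 59, L_eff = 1 - 59/255 = 0.768627 (inverted)
t(1,4) = 3.82 - 3.070·0.768627 = 1.460
Σt over all 8·7 pixels = 635711/5100 ≈ 124.6492157
V = pitch²·Σt = 1.09²·635711/5100 = 148.096

t(1,4)=1.460 V=148.096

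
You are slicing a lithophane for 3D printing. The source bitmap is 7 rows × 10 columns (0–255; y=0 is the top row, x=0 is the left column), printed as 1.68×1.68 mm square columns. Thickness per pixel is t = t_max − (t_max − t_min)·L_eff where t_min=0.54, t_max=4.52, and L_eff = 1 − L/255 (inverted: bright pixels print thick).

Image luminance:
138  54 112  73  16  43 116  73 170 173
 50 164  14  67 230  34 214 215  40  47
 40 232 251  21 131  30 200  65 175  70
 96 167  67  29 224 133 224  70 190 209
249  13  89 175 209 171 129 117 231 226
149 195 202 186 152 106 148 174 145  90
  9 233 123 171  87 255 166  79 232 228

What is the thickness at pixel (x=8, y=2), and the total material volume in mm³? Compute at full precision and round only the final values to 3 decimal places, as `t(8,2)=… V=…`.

span = t_max - t_min = 4.52 - 0.54 = 3.980
L(8,2) = 175, L_eff = 1 - 175/255 = 0.313725 (inverted)
t(8,2) = 4.52 - 3.980·0.313725 = 3.271
Σt over all 7·10 pixels = 1176872/6375 ≈ 184.6073725
V = pitch²·Σt = 1.68²·1176872/6375 = 521.036

t(8,2)=3.271 V=521.036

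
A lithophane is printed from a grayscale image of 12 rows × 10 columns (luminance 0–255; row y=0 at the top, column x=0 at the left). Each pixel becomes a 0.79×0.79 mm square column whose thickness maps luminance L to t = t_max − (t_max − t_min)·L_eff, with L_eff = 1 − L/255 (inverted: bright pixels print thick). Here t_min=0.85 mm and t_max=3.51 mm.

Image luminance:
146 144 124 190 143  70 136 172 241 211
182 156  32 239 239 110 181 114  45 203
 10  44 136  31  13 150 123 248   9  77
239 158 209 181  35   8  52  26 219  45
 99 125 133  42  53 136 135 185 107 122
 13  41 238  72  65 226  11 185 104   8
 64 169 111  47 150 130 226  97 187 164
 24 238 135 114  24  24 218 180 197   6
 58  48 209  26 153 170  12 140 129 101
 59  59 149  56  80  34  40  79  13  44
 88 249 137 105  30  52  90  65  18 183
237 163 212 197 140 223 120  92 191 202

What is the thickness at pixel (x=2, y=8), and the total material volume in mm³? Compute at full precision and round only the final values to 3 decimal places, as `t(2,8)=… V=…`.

span = t_max - t_min = 3.51 - 0.85 = 2.660
L(2,8) = 209, L_eff = 1 - 209/255 = 0.180392 (inverted)
t(2,8) = 3.51 - 2.660·0.180392 = 3.030
Σt over all 12·10 pixels = 3182317/12750 ≈ 249.5934902
V = pitch²·Σt = 0.79²·3182317/12750 = 155.771

t(2,8)=3.030 V=155.771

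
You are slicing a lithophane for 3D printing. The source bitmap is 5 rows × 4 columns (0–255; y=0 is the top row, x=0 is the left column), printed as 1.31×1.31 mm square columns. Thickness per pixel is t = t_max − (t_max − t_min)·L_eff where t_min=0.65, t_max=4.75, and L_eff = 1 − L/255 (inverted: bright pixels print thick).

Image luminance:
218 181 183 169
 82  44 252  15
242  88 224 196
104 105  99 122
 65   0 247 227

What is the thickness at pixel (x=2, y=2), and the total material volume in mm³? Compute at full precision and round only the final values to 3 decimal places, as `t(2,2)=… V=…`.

span = t_max - t_min = 4.75 - 0.65 = 4.100
L(2,2) = 224, L_eff = 1 - 224/255 = 0.121569 (inverted)
t(2,2) = 4.75 - 4.100·0.121569 = 4.252
Σt over all 5·4 pixels = 150533/2550 ≈ 59.0325490
V = pitch²·Σt = 1.31²·150533/2550 = 101.306

t(2,2)=4.252 V=101.306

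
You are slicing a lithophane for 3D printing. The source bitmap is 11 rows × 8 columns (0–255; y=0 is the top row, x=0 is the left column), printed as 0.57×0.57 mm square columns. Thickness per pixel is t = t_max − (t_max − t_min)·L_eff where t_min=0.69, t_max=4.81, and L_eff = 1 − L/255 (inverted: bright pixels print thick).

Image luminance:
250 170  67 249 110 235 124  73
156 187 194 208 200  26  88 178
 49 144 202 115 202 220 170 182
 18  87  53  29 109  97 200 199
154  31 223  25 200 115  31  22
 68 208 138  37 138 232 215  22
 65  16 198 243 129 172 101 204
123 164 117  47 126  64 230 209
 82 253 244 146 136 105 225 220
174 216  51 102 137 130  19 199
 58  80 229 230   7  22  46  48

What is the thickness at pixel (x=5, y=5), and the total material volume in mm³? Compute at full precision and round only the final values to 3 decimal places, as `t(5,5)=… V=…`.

span = t_max - t_min = 4.81 - 0.69 = 4.120
L(5,5) = 232, L_eff = 1 - 232/255 = 0.090196 (inverted)
t(5,5) = 4.81 - 4.120·0.090196 = 4.438
Σt over all 11·8 pixels = 534747/2125 ≈ 251.6456471
V = pitch²·Σt = 0.57²·534747/2125 = 81.760

t(5,5)=4.438 V=81.760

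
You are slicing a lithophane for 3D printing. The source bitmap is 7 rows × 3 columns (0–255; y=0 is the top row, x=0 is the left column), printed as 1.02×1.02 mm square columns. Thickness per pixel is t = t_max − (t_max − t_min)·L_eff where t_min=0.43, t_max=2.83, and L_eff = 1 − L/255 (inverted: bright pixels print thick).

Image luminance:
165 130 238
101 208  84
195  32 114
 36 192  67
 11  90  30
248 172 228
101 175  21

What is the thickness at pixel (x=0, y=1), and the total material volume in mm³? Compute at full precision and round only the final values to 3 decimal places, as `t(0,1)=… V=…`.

span = t_max - t_min = 2.83 - 0.43 = 2.400
L(0,1) = 101, L_eff = 1 - 101/255 = 0.603922 (inverted)
t(0,1) = 2.83 - 2.400·0.603922 = 1.381
Σt over all 7·3 pixels = 57559/1700 ≈ 33.8582353
V = pitch²·Σt = 1.02²·57559/1700 = 35.226

t(0,1)=1.381 V=35.226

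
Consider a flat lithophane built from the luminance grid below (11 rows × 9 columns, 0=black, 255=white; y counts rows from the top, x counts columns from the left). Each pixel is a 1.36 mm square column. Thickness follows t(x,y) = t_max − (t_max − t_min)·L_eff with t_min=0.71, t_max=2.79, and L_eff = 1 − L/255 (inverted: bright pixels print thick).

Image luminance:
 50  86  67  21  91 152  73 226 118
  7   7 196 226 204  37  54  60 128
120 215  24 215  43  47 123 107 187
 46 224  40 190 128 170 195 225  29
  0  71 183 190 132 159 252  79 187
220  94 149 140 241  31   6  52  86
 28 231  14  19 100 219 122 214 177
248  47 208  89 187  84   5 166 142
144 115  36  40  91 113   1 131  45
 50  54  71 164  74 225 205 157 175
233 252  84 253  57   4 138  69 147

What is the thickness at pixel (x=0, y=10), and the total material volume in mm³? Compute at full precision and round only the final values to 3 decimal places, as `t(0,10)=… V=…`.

span = t_max - t_min = 2.79 - 0.71 = 2.080
L(0,10) = 233, L_eff = 1 - 233/255 = 0.086275 (inverted)
t(0,10) = 2.79 - 2.080·0.086275 = 2.611
Σt over all 11·9 pixels = 4253243/25500 ≈ 166.7938431
V = pitch²·Σt = 1.36²·4253243/25500 = 308.502

t(0,10)=2.611 V=308.502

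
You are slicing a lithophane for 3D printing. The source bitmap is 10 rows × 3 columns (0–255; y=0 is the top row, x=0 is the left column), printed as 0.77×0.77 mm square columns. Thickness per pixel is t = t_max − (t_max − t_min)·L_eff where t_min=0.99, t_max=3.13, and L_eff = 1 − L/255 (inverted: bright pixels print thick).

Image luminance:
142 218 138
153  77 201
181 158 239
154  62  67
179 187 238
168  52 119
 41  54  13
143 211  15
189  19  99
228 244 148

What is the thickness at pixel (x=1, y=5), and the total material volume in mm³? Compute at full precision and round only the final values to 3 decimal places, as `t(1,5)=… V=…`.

t(1,5)=1.426 V=38.194

span = t_max - t_min = 3.13 - 0.99 = 2.140
L(1,5) = 52, L_eff = 1 - 52/255 = 0.796078 (inverted)
t(1,5) = 3.13 - 2.140·0.796078 = 1.426
Σt over all 10·3 pixels = 136889/2125 ≈ 64.4183529
V = pitch²·Σt = 0.77²·136889/2125 = 38.194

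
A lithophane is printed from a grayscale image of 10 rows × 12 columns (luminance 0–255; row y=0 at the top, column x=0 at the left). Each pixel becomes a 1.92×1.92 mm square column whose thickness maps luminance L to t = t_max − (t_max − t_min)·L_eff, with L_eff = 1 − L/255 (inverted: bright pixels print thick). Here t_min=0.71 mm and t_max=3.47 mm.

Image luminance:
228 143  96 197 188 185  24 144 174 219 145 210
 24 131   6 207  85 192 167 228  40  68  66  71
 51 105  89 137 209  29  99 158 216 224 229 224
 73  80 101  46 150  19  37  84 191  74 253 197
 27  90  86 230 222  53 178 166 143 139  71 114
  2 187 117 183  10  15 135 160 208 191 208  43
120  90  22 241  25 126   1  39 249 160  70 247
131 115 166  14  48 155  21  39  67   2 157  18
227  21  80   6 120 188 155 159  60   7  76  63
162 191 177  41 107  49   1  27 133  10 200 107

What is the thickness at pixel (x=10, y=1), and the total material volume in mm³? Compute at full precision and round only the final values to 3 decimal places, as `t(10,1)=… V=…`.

t(10,1)=1.424 V=871.921

span = t_max - t_min = 3.47 - 0.71 = 2.760
L(10,1) = 66, L_eff = 1 - 66/255 = 0.741176 (inverted)
t(10,1) = 3.47 - 2.760·0.741176 = 1.424
Σt over all 10·12 pixels = 502613/2125 ≈ 236.5237647
V = pitch²·Σt = 1.92²·502613/2125 = 871.921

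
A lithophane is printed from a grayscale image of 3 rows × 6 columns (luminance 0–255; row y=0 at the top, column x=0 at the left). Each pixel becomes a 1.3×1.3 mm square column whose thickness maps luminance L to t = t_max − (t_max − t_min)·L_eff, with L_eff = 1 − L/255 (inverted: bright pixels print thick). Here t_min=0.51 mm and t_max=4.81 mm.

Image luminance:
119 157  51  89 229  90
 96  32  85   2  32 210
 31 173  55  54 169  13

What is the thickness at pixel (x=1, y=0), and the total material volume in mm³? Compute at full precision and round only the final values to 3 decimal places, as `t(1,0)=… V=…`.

t(1,0)=3.157 V=63.590

span = t_max - t_min = 4.81 - 0.51 = 4.300
L(1,0) = 157, L_eff = 1 - 157/255 = 0.384314 (inverted)
t(1,0) = 4.81 - 4.300·0.384314 = 3.157
Σt over all 3·6 pixels = 1919/51 ≈ 37.6274510
V = pitch²·Σt = 1.3²·1919/51 = 63.590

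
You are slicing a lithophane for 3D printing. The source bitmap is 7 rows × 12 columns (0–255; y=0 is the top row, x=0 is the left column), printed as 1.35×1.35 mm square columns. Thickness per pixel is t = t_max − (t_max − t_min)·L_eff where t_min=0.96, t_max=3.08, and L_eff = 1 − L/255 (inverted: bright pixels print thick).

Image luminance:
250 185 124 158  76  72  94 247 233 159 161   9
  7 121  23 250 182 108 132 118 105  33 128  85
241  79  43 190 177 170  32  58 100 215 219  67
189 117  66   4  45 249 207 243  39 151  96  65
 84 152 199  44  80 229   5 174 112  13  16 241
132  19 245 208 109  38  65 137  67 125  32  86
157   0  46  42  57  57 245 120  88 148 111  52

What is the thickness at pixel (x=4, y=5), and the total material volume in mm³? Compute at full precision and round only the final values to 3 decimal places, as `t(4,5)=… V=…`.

span = t_max - t_min = 3.08 - 0.96 = 2.120
L(4,5) = 109, L_eff = 1 - 109/255 = 0.572549 (inverted)
t(4,5) = 3.08 - 2.120·0.572549 = 1.866
Σt over all 7·12 pixels = 1036501/6375 ≈ 162.5883922
V = pitch²·Σt = 1.35²·1036501/6375 = 296.317

t(4,5)=1.866 V=296.317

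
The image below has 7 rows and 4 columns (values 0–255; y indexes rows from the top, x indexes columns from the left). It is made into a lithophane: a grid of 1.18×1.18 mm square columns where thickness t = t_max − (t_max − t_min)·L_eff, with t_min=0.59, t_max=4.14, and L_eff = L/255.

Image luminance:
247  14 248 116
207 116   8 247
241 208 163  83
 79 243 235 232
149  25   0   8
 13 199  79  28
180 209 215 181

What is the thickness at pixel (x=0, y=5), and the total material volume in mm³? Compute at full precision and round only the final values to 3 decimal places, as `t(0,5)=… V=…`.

t(0,5)=3.959 V=84.393

span = t_max - t_min = 4.14 - 0.59 = 3.550
L(0,5) = 13, L_eff = 13/255 = 0.050980
t(0,5) = 4.14 - 3.550·0.050980 = 3.959
Σt over all 7·4 pixels = 309109/5100 ≈ 60.6096078
V = pitch²·Σt = 1.18²·309109/5100 = 84.393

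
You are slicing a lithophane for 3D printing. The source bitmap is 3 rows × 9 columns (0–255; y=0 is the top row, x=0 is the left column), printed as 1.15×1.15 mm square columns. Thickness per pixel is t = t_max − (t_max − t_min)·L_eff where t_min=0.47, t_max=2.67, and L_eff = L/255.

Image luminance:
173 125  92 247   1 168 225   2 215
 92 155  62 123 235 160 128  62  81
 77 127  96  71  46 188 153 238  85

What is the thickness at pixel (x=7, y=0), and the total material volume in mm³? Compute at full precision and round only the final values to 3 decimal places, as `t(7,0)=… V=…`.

t(7,0)=2.653 V=56.238

span = t_max - t_min = 2.67 - 0.47 = 2.200
L(7,0) = 2, L_eff = 2/255 = 0.007843
t(7,0) = 2.67 - 2.200·0.007843 = 2.653
Σt over all 3·9 pixels = 216871/5100 ≈ 42.5237255
V = pitch²·Σt = 1.15²·216871/5100 = 56.238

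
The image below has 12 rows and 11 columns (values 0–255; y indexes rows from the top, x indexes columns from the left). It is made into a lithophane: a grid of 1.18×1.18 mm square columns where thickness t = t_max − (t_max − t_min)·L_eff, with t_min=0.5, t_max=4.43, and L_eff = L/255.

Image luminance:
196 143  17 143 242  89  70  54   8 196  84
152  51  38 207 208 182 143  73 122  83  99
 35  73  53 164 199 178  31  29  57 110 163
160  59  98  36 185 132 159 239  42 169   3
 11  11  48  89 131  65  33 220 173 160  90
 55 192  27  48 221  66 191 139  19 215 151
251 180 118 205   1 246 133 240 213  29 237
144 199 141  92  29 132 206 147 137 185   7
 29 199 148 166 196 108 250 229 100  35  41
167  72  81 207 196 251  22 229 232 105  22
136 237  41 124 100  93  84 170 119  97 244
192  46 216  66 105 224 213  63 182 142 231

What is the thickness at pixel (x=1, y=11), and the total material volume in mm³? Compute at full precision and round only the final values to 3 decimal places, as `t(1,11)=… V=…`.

span = t_max - t_min = 4.43 - 0.5 = 3.930
L(1,11) = 46, L_eff = 46/255 = 0.180392
t(1,11) = 4.43 - 3.930·0.180392 = 3.721
Σt over all 12·11 pixels = 2768219/8500 ≈ 325.6728235
V = pitch²·Σt = 1.18²·2768219/8500 = 453.467

t(1,11)=3.721 V=453.467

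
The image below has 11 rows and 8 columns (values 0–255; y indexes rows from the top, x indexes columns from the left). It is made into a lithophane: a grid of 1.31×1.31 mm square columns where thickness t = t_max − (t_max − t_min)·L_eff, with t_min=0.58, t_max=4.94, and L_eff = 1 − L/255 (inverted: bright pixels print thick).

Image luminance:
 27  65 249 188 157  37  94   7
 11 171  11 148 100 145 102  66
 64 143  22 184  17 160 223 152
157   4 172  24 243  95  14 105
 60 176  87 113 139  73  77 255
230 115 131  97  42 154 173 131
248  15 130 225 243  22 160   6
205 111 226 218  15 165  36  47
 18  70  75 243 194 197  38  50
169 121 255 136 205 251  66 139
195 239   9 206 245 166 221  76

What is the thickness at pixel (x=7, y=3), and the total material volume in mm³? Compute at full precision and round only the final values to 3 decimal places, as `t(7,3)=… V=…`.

span = t_max - t_min = 4.94 - 0.58 = 4.360
L(7,3) = 105, L_eff = 1 - 105/255 = 0.588235 (inverted)
t(7,3) = 4.94 - 4.360·0.588235 = 2.375
Σt over all 11·8 pixels = 1531574/6375 ≈ 240.2469020
V = pitch²·Σt = 1.31²·1531574/6375 = 412.288

t(7,3)=2.375 V=412.288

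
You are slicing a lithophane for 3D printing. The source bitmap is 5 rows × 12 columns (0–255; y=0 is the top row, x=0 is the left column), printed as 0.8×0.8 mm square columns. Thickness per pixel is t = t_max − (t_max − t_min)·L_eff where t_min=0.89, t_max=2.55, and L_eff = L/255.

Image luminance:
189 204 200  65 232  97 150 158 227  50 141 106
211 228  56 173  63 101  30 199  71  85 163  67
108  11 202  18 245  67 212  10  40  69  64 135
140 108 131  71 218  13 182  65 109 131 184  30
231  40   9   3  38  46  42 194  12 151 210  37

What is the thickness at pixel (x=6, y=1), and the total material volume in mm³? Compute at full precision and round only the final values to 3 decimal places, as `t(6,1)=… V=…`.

t(6,1)=2.355 V=69.414

span = t_max - t_min = 2.55 - 0.89 = 1.660
L(6,1) = 30, L_eff = 30/255 = 0.117647
t(6,1) = 2.55 - 1.660·0.117647 = 2.355
Σt over all 5·12 pixels = 691432/6375 ≈ 108.4599216
V = pitch²·Σt = 0.8²·691432/6375 = 69.414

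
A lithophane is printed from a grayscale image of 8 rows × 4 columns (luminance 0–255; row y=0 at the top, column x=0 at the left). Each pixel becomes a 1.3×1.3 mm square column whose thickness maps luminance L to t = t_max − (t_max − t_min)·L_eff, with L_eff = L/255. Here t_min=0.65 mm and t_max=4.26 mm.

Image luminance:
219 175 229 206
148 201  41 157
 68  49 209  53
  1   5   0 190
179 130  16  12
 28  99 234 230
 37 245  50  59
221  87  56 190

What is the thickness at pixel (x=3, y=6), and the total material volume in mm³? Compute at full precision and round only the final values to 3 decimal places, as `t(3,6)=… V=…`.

span = t_max - t_min = 4.26 - 0.65 = 3.610
L(3,6) = 59, L_eff = 59/255 = 0.231373
t(3,6) = 4.26 - 3.610·0.231373 = 3.425
Σt over all 8·4 pixels = 523924/6375 ≈ 82.1841569
V = pitch²·Σt = 1.3²·523924/6375 = 138.891

t(3,6)=3.425 V=138.891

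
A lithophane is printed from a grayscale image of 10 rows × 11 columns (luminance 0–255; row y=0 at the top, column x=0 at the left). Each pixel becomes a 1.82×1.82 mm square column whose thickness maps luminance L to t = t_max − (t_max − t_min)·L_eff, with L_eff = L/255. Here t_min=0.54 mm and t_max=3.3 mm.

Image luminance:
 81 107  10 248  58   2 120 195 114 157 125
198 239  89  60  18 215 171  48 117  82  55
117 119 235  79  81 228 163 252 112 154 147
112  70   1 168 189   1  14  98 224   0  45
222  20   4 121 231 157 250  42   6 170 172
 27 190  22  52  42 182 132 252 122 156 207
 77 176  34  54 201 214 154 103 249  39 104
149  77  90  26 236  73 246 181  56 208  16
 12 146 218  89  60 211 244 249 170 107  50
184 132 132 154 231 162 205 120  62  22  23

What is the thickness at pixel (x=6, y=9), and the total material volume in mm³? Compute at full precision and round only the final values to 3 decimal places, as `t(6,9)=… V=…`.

t(6,9)=1.081 V=713.274

span = t_max - t_min = 3.3 - 0.54 = 2.760
L(6,9) = 205, L_eff = 205/255 = 0.803922
t(6,9) = 3.3 - 2.760·0.803922 = 1.081
Σt over all 10·11 pixels = 457586/2125 ≈ 215.3345882
V = pitch²·Σt = 1.82²·457586/2125 = 713.274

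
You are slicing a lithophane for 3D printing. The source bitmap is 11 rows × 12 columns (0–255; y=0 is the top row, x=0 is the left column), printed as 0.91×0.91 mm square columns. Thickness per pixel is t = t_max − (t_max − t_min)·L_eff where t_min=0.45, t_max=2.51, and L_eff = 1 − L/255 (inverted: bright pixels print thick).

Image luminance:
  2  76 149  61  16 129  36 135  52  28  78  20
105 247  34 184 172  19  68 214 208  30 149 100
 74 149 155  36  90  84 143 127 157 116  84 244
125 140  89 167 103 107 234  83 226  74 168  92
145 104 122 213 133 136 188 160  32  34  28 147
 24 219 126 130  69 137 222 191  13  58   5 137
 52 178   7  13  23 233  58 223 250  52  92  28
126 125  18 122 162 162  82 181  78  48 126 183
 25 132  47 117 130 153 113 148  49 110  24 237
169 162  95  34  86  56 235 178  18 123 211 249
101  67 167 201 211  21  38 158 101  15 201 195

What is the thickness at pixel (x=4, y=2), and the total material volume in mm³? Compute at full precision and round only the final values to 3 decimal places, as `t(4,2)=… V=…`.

span = t_max - t_min = 2.51 - 0.45 = 2.060
L(4,2) = 90, L_eff = 1 - 90/255 = 0.647059 (inverted)
t(4,2) = 2.51 - 2.060·0.647059 = 1.177
Σt over all 11·12 pixels = 2317903/12750 ≈ 181.7963137
V = pitch²·Σt = 0.91²·2317903/12750 = 150.546

t(4,2)=1.177 V=150.546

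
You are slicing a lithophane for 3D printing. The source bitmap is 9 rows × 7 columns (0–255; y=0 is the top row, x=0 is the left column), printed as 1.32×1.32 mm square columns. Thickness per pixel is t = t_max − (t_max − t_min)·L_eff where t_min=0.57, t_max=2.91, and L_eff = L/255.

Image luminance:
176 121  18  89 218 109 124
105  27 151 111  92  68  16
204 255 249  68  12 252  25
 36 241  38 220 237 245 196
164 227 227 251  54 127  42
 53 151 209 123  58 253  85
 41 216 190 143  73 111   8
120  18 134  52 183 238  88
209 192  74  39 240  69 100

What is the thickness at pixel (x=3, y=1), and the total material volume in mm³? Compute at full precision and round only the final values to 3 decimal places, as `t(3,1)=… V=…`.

t(3,1)=1.891 V=187.284

span = t_max - t_min = 2.91 - 0.57 = 2.340
L(3,1) = 111, L_eff = 111/255 = 0.435294
t(3,1) = 2.91 - 2.340·0.435294 = 1.891
Σt over all 9·7 pixels = 182727/1700 ≈ 107.4864706
V = pitch²·Σt = 1.32²·182727/1700 = 187.284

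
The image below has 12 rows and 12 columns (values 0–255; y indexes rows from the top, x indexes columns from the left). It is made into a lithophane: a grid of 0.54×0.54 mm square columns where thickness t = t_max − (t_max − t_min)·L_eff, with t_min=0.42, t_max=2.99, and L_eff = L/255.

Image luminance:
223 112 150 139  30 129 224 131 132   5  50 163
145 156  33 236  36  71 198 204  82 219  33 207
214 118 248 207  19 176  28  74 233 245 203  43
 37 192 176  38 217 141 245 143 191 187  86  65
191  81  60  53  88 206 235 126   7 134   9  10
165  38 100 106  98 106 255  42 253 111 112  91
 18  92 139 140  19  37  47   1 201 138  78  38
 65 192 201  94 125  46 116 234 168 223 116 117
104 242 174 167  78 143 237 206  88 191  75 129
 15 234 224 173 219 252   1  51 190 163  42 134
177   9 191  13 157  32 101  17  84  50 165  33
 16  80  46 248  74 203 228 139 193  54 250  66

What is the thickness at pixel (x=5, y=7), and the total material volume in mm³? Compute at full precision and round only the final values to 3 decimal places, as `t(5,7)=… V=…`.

t(5,7)=2.526 V=72.317

span = t_max - t_min = 2.99 - 0.42 = 2.570
L(5,7) = 46, L_eff = 46/255 = 0.180392
t(5,7) = 2.99 - 2.570·0.180392 = 2.526
Σt over all 12·12 pixels = 1053997/4250 ≈ 247.9992941
V = pitch²·Σt = 0.54²·1053997/4250 = 72.317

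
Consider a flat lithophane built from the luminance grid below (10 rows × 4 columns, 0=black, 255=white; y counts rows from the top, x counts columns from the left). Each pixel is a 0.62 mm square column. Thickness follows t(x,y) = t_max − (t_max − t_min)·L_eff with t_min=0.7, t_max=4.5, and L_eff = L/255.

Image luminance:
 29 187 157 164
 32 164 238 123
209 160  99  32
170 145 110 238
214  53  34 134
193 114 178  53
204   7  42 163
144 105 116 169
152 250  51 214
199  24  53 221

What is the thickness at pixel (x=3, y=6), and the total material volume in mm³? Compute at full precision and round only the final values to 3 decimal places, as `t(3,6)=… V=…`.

span = t_max - t_min = 4.5 - 0.7 = 3.800
L(3,6) = 163, L_eff = 163/255 = 0.639216
t(3,6) = 4.5 - 3.800·0.639216 = 2.071
Σt over all 10·4 pixels = 127964/1275 ≈ 100.3639216
V = pitch²·Σt = 0.62²·127964/1275 = 38.580

t(3,6)=2.071 V=38.580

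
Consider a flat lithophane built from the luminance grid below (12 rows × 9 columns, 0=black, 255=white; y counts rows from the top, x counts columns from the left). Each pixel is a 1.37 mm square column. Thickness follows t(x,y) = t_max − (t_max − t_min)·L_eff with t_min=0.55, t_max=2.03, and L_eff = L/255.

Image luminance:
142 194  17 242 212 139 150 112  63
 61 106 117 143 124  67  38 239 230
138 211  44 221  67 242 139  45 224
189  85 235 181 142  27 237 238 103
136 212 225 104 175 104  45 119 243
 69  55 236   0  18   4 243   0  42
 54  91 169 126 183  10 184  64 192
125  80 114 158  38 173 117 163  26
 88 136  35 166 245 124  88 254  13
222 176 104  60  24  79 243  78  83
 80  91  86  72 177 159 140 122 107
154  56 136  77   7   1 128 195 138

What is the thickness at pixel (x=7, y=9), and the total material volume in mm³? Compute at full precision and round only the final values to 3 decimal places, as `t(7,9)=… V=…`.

span = t_max - t_min = 2.03 - 0.55 = 1.480
L(7,9) = 78, L_eff = 78/255 = 0.305882
t(7,9) = 2.03 - 1.480·0.305882 = 1.577
Σt over all 12·9 pixels = 180334/1275 ≈ 141.4384314
V = pitch²·Σt = 1.37²·180334/1275 = 265.466

t(7,9)=1.577 V=265.466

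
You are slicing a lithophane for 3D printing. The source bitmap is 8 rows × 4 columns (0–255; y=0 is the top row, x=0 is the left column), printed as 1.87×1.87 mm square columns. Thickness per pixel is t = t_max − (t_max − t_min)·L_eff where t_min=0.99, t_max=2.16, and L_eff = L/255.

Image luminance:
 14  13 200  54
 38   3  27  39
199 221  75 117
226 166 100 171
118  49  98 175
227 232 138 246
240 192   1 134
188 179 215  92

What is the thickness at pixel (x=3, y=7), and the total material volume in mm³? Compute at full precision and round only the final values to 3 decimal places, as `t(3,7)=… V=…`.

t(3,7)=1.738 V=174.527

span = t_max - t_min = 2.16 - 0.99 = 1.170
L(3,7) = 92, L_eff = 92/255 = 0.360784
t(3,7) = 2.16 - 1.170·0.360784 = 1.738
Σt over all 8·4 pixels = 424227/8500 ≈ 49.9090588
V = pitch²·Σt = 1.87²·424227/8500 = 174.527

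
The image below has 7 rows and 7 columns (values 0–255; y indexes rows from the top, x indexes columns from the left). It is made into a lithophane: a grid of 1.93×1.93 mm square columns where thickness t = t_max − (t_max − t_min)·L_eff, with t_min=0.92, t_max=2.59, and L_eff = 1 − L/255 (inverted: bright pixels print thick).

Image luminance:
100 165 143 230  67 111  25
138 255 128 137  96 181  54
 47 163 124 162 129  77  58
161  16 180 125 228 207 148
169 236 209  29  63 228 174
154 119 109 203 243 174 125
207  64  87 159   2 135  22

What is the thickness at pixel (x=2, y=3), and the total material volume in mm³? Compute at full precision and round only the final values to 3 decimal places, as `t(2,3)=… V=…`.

t(2,3)=2.099 V=328.092

span = t_max - t_min = 2.59 - 0.92 = 1.670
L(2,3) = 180, L_eff = 1 - 180/255 = 0.294118 (inverted)
t(2,3) = 2.59 - 1.670·0.294118 = 2.099
Σt over all 7·7 pixels = 1123031/12750 ≈ 88.0808627
V = pitch²·Σt = 1.93²·1123031/12750 = 328.092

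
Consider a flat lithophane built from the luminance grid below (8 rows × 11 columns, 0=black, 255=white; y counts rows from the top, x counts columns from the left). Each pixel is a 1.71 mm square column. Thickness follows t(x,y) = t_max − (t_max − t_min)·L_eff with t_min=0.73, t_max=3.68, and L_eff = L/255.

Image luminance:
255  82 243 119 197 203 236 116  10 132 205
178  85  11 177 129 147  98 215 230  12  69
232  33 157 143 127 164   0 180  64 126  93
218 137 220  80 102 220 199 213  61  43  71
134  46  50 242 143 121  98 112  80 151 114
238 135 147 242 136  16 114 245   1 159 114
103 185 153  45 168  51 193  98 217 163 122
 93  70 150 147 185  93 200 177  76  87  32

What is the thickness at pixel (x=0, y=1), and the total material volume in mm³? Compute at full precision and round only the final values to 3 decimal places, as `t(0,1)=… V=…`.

span = t_max - t_min = 3.68 - 0.73 = 2.950
L(0,1) = 178, L_eff = 178/255 = 0.698039
t(0,1) = 3.68 - 2.950·0.698039 = 1.621
Σt over all 8·11 pixels = 481291/2550 ≈ 188.7415686
V = pitch²·Σt = 1.71²·481291/2550 = 551.899

t(0,1)=1.621 V=551.899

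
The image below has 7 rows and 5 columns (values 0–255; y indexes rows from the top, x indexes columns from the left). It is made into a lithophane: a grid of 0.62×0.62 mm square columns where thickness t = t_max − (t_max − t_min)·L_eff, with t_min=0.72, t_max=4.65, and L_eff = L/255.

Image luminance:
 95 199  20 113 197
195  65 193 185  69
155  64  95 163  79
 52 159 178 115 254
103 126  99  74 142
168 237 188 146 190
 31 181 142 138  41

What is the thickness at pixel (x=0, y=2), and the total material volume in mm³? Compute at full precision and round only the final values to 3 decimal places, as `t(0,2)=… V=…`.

span = t_max - t_min = 4.65 - 0.72 = 3.930
L(0,2) = 155, L_eff = 155/255 = 0.607843
t(0,2) = 4.65 - 3.930·0.607843 = 2.261
Σt over all 7·5 pixels = 387047/4250 ≈ 91.0698824
V = pitch²·Σt = 0.62²·387047/4250 = 35.007

t(0,2)=2.261 V=35.007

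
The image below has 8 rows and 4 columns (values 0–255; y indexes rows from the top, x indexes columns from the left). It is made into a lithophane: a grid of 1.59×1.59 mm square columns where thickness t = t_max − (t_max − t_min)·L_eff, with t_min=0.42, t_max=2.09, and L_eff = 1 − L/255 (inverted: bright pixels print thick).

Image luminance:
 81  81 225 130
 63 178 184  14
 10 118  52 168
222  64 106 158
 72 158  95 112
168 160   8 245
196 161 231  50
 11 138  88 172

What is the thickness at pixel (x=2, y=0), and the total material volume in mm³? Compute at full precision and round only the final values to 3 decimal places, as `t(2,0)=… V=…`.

span = t_max - t_min = 2.09 - 0.42 = 1.670
L(2,0) = 225, L_eff = 1 - 225/255 = 0.117647 (inverted)
t(2,0) = 2.09 - 1.670·0.117647 = 1.894
Σt over all 8·4 pixels = 997193/25500 ≈ 39.1056078
V = pitch²·Σt = 1.59²·997193/25500 = 98.863

t(2,0)=1.894 V=98.863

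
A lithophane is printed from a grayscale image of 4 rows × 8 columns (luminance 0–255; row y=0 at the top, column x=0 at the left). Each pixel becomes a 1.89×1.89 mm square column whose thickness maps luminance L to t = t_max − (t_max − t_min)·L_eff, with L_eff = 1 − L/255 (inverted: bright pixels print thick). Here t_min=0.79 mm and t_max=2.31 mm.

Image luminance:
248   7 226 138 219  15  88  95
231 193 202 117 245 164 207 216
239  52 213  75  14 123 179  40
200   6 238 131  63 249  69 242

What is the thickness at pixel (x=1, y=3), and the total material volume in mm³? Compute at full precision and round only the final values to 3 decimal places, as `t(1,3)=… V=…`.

span = t_max - t_min = 2.31 - 0.79 = 1.520
L(1,3) = 6, L_eff = 1 - 6/255 = 0.976471 (inverted)
t(1,3) = 2.31 - 1.520·0.976471 = 0.826
Σt over all 4·8 pixels = 341432/6375 ≈ 53.5579608
V = pitch²·Σt = 1.89²·341432/6375 = 191.314

t(1,3)=0.826 V=191.314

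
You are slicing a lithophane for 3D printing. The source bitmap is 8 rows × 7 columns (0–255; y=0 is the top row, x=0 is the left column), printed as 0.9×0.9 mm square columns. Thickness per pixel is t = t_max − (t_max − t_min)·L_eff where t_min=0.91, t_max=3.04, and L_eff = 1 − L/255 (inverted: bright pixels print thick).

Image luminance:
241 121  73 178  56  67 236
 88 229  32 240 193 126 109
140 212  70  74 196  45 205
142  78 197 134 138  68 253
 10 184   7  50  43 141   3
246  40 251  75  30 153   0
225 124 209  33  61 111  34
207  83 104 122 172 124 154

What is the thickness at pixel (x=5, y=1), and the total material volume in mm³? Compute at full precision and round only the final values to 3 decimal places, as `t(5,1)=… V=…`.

span = t_max - t_min = 3.04 - 0.91 = 2.130
L(5,1) = 126, L_eff = 1 - 126/255 = 0.505882 (inverted)
t(5,1) = 3.04 - 2.130·0.505882 = 1.962
Σt over all 8·7 pixels = 925687/8500 ≈ 108.9043529
V = pitch²·Σt = 0.9²·925687/8500 = 88.213

t(5,1)=1.962 V=88.213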